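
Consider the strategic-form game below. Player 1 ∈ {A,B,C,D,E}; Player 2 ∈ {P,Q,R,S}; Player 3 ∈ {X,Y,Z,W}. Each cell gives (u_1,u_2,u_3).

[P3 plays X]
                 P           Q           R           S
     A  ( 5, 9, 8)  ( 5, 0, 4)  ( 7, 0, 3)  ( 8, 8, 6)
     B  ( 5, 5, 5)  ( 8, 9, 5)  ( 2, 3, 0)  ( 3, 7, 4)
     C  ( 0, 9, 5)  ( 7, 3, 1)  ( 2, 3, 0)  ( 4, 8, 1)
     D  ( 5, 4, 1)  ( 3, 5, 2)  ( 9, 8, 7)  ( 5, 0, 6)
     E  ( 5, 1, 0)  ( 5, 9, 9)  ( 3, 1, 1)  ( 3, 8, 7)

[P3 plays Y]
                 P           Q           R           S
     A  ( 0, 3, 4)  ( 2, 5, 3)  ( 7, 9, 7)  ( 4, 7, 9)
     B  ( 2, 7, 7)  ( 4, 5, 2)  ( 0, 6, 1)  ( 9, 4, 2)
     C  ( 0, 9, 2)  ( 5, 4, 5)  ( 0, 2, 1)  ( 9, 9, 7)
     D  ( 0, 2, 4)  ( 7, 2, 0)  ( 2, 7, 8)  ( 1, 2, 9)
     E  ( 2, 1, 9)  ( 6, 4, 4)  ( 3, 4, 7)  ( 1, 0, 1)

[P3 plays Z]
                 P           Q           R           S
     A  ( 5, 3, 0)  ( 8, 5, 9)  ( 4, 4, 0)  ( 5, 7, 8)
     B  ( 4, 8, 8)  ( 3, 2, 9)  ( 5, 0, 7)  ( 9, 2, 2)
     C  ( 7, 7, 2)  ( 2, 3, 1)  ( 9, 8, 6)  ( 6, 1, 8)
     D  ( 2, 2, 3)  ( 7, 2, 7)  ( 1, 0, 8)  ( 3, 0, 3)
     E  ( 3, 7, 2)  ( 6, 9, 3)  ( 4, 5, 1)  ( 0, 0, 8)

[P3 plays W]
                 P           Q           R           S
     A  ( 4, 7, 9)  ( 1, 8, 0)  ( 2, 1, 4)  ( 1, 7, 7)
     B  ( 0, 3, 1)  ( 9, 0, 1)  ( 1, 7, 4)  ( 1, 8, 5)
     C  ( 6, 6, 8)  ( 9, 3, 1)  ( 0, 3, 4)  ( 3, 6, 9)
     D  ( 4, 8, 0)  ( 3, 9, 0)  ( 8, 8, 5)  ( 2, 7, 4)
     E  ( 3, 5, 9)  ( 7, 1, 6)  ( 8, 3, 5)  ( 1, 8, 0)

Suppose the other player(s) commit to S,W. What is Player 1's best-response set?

BR_1 = {C}

u_1(A vs S,W) = 1
u_1(B vs S,W) = 1
u_1(C vs S,W) = 3
u_1(D vs S,W) = 2
u_1(E vs S,W) = 1
max payoff 3 at {C}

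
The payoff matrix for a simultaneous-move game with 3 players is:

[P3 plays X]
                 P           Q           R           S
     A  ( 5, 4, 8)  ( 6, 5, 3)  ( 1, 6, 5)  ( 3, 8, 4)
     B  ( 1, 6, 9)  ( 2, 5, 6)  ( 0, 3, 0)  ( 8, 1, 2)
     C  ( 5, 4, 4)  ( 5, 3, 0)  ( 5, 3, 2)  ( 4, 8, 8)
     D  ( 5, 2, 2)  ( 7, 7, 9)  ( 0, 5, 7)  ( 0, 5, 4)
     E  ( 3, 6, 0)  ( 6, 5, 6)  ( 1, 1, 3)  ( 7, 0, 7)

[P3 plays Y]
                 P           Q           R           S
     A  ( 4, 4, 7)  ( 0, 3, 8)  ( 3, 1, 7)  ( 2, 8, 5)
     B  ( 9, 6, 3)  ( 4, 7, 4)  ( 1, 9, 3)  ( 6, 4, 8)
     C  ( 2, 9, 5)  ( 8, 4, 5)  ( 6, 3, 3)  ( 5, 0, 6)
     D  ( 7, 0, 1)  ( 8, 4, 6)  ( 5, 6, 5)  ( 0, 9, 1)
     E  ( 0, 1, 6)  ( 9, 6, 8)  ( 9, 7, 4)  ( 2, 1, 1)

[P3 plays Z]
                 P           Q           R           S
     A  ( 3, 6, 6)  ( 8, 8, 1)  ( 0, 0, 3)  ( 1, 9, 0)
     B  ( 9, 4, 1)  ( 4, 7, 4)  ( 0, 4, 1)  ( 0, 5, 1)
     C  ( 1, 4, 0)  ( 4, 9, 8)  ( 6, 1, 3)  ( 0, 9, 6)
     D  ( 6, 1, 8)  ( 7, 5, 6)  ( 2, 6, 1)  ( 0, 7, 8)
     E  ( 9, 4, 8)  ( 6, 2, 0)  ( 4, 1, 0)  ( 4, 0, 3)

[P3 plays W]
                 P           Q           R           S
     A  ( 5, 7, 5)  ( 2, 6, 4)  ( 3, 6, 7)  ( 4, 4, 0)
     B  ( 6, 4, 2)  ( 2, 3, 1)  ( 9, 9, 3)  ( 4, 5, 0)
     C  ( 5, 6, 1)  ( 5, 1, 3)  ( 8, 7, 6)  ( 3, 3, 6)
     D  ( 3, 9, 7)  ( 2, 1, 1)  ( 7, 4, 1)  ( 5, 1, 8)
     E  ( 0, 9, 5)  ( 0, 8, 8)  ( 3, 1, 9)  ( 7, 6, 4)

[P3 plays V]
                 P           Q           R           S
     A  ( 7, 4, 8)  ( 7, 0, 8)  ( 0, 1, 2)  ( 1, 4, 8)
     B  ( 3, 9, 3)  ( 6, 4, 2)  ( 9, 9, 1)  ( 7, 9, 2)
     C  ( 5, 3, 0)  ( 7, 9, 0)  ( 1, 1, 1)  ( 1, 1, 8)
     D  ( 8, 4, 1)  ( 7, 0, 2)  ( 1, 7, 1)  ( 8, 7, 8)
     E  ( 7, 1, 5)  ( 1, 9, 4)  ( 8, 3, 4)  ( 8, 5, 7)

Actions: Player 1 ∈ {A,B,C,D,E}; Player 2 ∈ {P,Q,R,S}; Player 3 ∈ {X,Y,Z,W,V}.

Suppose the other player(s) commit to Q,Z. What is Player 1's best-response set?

u_1(A vs Q,Z) = 8
u_1(B vs Q,Z) = 4
u_1(C vs Q,Z) = 4
u_1(D vs Q,Z) = 7
u_1(E vs Q,Z) = 6
max payoff 8 at {A}

BR_1 = {A}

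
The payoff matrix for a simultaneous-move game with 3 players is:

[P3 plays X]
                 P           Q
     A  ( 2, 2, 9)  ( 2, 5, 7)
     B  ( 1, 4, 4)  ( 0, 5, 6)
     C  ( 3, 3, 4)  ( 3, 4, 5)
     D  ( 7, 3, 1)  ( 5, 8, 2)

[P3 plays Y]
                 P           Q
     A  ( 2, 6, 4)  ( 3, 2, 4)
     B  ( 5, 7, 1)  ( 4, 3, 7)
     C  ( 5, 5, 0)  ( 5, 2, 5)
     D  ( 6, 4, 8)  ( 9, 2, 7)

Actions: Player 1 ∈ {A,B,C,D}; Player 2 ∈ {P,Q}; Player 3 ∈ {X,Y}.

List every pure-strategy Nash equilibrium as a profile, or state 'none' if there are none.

PSNE = {(D,P,Y)}

(A,P,X): not NE [P1→D gives 7>2; P2→Q gives 5>2]
(A,P,Y): not NE [P1→D gives 6>2; P3→X gives 9>4]
(A,Q,X): not NE [P1→D gives 5>2]
(A,Q,Y): not NE [P1→D gives 9>3; P2→P gives 6>2; P3→X gives 7>4]
(B,P,X): not NE [P1→D gives 7>1; P2→Q gives 5>4]
(B,P,Y): not NE [P1→D gives 6>5; P3→X gives 4>1]
(B,Q,X): not NE [P1→D gives 5>0; P3→Y gives 7>6]
(B,Q,Y): not NE [P1→D gives 9>4; P2→P gives 7>3]
(C,P,X): not NE [P1→D gives 7>3; P2→Q gives 4>3]
(C,P,Y): not NE [P1→D gives 6>5; P3→X gives 4>0]
(C,Q,X): not NE [P1→D gives 5>3]
(C,Q,Y): not NE [P1→D gives 9>5; P2→P gives 5>2]
(D,P,X): not NE [P2→Q gives 8>3; P3→Y gives 8>1]
(D,P,Y): NE
(D,Q,X): not NE [P3→Y gives 7>2]
(D,Q,Y): not NE [P2→P gives 4>2]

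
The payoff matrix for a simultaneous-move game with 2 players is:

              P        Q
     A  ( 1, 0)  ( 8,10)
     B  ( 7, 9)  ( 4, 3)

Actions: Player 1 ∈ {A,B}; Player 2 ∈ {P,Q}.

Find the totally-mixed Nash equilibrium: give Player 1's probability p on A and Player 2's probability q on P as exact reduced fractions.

p=3/8, q=2/5

P1 indiff ⇒ q·1+(1-q)·8 = q·7+(1-q)·4 ⇒ q(-6) = (1-q)(-4) ⇒ q = 2/5
P2 indiff ⇒ p·0+(1-p)·9 = p·10+(1-p)·3 ⇒ p(-10) = (1-p)(-6) ⇒ p = 3/8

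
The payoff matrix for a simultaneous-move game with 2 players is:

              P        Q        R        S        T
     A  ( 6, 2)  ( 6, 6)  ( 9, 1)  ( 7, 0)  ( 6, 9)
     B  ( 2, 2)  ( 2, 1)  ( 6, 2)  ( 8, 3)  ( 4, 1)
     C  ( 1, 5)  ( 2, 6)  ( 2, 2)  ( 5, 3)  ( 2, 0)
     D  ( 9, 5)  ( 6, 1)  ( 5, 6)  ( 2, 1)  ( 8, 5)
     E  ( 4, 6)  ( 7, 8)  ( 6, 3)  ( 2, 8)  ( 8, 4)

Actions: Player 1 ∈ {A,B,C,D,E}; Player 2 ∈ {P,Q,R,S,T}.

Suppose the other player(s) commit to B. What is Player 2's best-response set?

u_2(P vs B) = 2
u_2(Q vs B) = 1
u_2(R vs B) = 2
u_2(S vs B) = 3
u_2(T vs B) = 1
max payoff 3 at {S}

argmax u_2 = {S}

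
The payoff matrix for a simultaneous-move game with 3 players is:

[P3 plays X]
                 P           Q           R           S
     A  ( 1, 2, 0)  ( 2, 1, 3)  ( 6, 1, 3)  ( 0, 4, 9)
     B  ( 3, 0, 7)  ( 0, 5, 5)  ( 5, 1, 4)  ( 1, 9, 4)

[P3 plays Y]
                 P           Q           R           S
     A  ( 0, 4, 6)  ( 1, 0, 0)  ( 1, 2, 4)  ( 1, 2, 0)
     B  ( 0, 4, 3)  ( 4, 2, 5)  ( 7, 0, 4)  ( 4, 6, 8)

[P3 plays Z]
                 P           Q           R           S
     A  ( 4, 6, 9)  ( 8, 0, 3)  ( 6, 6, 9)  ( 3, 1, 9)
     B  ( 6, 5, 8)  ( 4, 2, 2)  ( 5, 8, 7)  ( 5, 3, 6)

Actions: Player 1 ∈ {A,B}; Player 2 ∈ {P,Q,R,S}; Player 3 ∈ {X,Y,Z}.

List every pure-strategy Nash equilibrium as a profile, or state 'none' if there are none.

NE set: (A,R,Z), (B,S,Y)

(A,P,X): not NE [P1→B gives 3>1; P2→S gives 4>2; P3→Z gives 9>0]
(A,P,Y): not NE [P3→Z gives 9>6]
(A,P,Z): not NE [P1→B gives 6>4]
(A,Q,X): not NE [P2→S gives 4>1]
(A,Q,Y): not NE [P1→B gives 4>1; P2→P gives 4>0; P3→Z gives 3>0]
(A,Q,Z): not NE [P2→R gives 6>0]
(A,R,X): not NE [P2→S gives 4>1; P3→Z gives 9>3]
(A,R,Y): not NE [P1→B gives 7>1; P2→P gives 4>2; P3→Z gives 9>4]
(A,R,Z): NE
(A,S,X): not NE [P1→B gives 1>0]
(A,S,Y): not NE [P1→B gives 4>1; P2→P gives 4>2; P3→Z gives 9>0]
(A,S,Z): not NE [P1→B gives 5>3; P2→R gives 6>1]
(B,P,X): not NE [P2→S gives 9>0; P3→Z gives 8>7]
(B,P,Y): not NE [P2→S gives 6>4; P3→Z gives 8>3]
(B,P,Z): not NE [P2→R gives 8>5]
(B,Q,X): not NE [P1→A gives 2>0; P2→S gives 9>5]
(B,Q,Y): not NE [P2→S gives 6>2]
(B,Q,Z): not NE [P1→A gives 8>4; P2→R gives 8>2; P3→Y gives 5>2]
(B,R,X): not NE [P1→A gives 6>5; P2→S gives 9>1; P3→Z gives 7>4]
(B,R,Y): not NE [P2→S gives 6>0; P3→Z gives 7>4]
(B,R,Z): not NE [P1→A gives 6>5]
(B,S,X): not NE [P3→Y gives 8>4]
(B,S,Y): NE
(B,S,Z): not NE [P2→R gives 8>3; P3→Y gives 8>6]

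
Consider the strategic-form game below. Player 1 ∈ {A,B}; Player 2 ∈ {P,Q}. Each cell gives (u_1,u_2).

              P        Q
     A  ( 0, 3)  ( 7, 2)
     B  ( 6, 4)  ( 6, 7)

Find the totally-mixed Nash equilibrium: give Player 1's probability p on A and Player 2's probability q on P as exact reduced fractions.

P1 indiff ⇒ q·0+(1-q)·7 = q·6+(1-q)·6 ⇒ q(-6) = (1-q)(-1) ⇒ q = 1/7
P2 indiff ⇒ p·3+(1-p)·4 = p·2+(1-p)·7 ⇒ p(1) = (1-p)(3) ⇒ p = 3/4

p=3/4, q=1/7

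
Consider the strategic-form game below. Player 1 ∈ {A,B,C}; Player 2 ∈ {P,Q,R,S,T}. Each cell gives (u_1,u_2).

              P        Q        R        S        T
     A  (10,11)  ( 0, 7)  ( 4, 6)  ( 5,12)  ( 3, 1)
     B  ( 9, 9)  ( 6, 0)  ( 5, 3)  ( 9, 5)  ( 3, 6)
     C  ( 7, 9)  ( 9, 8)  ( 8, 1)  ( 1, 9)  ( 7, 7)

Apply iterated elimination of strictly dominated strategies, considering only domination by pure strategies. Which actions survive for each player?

P2 drop Q (P beats it: A:11>7 B:9>0 C:9>8)
P2 drop R (P beats it: A:11>6 B:9>3 C:9>1)
P2 drop T (P beats it: A:11>1 B:9>6 C:9>7)
P1 drop C (A beats it: P:10>7 S:5>1)
P1→{A,B} P2→{P,S}

IESDS → P1:{A,B} P2:{P,S}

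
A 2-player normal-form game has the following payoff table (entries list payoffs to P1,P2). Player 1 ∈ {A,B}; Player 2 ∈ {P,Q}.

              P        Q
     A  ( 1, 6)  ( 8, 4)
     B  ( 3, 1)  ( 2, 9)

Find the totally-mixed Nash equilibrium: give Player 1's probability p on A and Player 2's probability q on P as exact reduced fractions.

(p,q) = (4/5, 3/4)

P1 indiff ⇒ q·1+(1-q)·8 = q·3+(1-q)·2 ⇒ q(-2) = (1-q)(-6) ⇒ q = 3/4
P2 indiff ⇒ p·6+(1-p)·1 = p·4+(1-p)·9 ⇒ p(2) = (1-p)(8) ⇒ p = 4/5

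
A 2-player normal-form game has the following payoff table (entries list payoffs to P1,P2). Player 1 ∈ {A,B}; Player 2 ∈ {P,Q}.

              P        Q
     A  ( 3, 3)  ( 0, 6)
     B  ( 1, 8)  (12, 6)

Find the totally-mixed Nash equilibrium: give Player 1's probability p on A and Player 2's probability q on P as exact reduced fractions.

(p,q) = (2/5, 6/7)

P1 indiff ⇒ q·3+(1-q)·0 = q·1+(1-q)·12 ⇒ q(2) = (1-q)(12) ⇒ q = 6/7
P2 indiff ⇒ p·3+(1-p)·8 = p·6+(1-p)·6 ⇒ p(-3) = (1-p)(-2) ⇒ p = 2/5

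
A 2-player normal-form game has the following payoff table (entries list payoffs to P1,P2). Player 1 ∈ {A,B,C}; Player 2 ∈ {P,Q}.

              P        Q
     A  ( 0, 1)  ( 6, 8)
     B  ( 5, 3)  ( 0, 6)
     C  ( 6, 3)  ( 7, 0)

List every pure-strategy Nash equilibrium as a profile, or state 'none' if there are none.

NE set: (C,P)

(A,P): not NE [P1→C gives 6>0; P2→Q gives 8>1]
(A,Q): not NE [P1→C gives 7>6]
(B,P): not NE [P1→C gives 6>5; P2→Q gives 6>3]
(B,Q): not NE [P1→C gives 7>0]
(C,P): NE
(C,Q): not NE [P2→P gives 3>0]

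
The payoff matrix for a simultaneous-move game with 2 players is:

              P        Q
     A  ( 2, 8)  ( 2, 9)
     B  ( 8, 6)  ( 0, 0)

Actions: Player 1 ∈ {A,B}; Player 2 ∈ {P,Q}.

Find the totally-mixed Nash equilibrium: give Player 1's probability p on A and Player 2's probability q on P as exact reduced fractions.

(p,q) = (6/7, 1/4)

P1 indiff ⇒ q·2+(1-q)·2 = q·8+(1-q)·0 ⇒ q(-6) = (1-q)(-2) ⇒ q = 1/4
P2 indiff ⇒ p·8+(1-p)·6 = p·9+(1-p)·0 ⇒ p(-1) = (1-p)(-6) ⇒ p = 6/7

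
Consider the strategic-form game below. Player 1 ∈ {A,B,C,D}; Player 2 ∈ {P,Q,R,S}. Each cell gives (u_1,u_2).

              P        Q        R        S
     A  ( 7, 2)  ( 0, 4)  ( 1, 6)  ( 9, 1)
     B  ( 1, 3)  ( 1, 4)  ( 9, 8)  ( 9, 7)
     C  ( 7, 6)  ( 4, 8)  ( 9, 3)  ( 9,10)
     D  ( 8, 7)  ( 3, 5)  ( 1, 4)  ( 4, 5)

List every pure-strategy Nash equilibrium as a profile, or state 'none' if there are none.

(A,P): not NE [P1→D gives 8>7; P2→R gives 6>2]
(A,Q): not NE [P1→C gives 4>0; P2→R gives 6>4]
(A,R): not NE [P1→C gives 9>1]
(A,S): not NE [P2→R gives 6>1]
(B,P): not NE [P1→D gives 8>1; P2→R gives 8>3]
(B,Q): not NE [P1→C gives 4>1; P2→R gives 8>4]
(B,R): NE
(B,S): not NE [P2→R gives 8>7]
(C,P): not NE [P1→D gives 8>7; P2→S gives 10>6]
(C,Q): not NE [P2→S gives 10>8]
(C,R): not NE [P2→S gives 10>3]
(C,S): NE
(D,P): NE
(D,Q): not NE [P1→C gives 4>3; P2→P gives 7>5]
(D,R): not NE [P1→C gives 9>1; P2→P gives 7>4]
(D,S): not NE [P1→C gives 9>4; P2→P gives 7>5]

Nash profiles: (B,R), (C,S), (D,P)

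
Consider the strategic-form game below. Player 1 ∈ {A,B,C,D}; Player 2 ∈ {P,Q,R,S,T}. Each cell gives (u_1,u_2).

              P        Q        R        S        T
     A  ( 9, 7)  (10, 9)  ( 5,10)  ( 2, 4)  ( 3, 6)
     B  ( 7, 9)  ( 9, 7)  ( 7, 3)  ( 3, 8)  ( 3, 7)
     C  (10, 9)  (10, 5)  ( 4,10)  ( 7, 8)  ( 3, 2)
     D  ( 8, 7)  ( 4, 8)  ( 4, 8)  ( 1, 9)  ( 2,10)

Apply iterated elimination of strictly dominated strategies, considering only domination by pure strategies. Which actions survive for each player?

Survivors P1:{A,B,C} P2:{P,Q,R}

P1 drop D (A beats it: P:9>8 Q:10>4 R:5>4 S:2>1 T:3>2)
P2 drop S (P beats it: A:7>4 B:9>8 C:9>8)
P2 drop T (P beats it: A:7>6 B:9>7 C:9>2)
P1→{A,B,C} P2→{P,Q,R}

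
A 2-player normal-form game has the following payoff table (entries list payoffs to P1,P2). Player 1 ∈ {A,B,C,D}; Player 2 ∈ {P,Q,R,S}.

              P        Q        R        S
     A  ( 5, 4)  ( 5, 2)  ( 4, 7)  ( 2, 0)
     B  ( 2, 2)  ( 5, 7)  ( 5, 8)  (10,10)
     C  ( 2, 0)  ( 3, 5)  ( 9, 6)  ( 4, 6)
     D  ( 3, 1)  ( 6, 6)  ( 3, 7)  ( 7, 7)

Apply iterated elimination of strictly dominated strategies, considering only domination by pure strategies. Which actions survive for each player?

P2 drop P (R beats it: A:7>4 B:8>2 C:6>0 D:7>1)
P2 drop Q (R beats it: A:7>2 B:8>7 C:6>5 D:7>6)
P1 drop A (B beats it: R:5>4 S:10>2)
P1 drop D (B beats it: R:5>3 S:10>7)
P1→{B,C} P2→{R,S}

Survivors P1:{B,C} P2:{R,S}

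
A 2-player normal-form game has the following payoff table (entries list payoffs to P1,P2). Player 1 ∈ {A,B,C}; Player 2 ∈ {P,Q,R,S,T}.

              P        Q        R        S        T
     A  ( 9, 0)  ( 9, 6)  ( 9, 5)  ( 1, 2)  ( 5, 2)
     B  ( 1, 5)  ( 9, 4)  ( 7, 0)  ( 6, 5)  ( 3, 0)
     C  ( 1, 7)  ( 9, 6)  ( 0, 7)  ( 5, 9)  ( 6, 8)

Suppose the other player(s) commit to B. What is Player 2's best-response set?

u_2(P vs B) = 5
u_2(Q vs B) = 4
u_2(R vs B) = 0
u_2(S vs B) = 5
u_2(T vs B) = 0
max payoff 5 at {P,S}

BR_2 = {P,S}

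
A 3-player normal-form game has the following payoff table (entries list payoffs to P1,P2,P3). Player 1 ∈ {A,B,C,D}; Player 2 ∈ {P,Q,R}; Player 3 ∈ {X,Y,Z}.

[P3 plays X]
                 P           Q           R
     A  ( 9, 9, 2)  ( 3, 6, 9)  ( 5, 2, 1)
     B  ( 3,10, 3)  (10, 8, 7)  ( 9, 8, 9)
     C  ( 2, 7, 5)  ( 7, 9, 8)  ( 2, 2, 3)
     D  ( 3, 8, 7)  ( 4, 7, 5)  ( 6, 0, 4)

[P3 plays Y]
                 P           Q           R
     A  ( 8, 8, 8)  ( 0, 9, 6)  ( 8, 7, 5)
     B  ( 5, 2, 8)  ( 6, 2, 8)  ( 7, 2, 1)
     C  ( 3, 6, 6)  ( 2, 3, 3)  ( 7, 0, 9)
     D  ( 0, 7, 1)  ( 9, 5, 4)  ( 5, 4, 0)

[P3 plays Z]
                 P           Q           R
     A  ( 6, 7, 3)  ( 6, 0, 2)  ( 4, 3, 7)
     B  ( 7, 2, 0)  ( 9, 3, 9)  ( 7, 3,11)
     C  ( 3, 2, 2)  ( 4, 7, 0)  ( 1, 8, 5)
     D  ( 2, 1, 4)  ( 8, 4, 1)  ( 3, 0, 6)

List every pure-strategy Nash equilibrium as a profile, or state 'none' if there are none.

(A,P,X): not NE [P3→Y gives 8>2]
(A,P,Y): not NE [P2→Q gives 9>8]
(A,P,Z): not NE [P1→B gives 7>6; P3→Y gives 8>3]
(A,Q,X): not NE [P1→B gives 10>3; P2→P gives 9>6]
(A,Q,Y): not NE [P1→D gives 9>0; P3→X gives 9>6]
(A,Q,Z): not NE [P1→B gives 9>6; P2→P gives 7>0; P3→X gives 9>2]
(A,R,X): not NE [P1→B gives 9>5; P2→P gives 9>2; P3→Z gives 7>1]
(A,R,Y): not NE [P2→Q gives 9>7; P3→Z gives 7>5]
(A,R,Z): not NE [P1→B gives 7>4; P2→P gives 7>3]
(B,P,X): not NE [P1→A gives 9>3; P3→Y gives 8>3]
(B,P,Y): not NE [P1→A gives 8>5]
(B,P,Z): not NE [P2→R gives 3>2; P3→Y gives 8>0]
(B,Q,X): not NE [P2→P gives 10>8; P3→Z gives 9>7]
(B,Q,Y): not NE [P1→D gives 9>6; P3→Z gives 9>8]
(B,Q,Z): NE
(B,R,X): not NE [P2→P gives 10>8; P3→Z gives 11>9]
(B,R,Y): not NE [P1→A gives 8>7; P3→Z gives 11>1]
(B,R,Z): NE
(C,P,X): not NE [P1→A gives 9>2; P2→Q gives 9>7; P3→Y gives 6>5]
(C,P,Y): not NE [P1→A gives 8>3]
(C,P,Z): not NE [P1→B gives 7>3; P2→R gives 8>2; P3→Y gives 6>2]
(C,Q,X): not NE [P1→B gives 10>7]
(C,Q,Y): not NE [P1→D gives 9>2; P2→P gives 6>3; P3→X gives 8>3]
(C,Q,Z): not NE [P1→B gives 9>4; P2→R gives 8>7; P3→X gives 8>0]
(C,R,X): not NE [P1→B gives 9>2; P2→Q gives 9>2; P3→Y gives 9>3]
(C,R,Y): not NE [P1→A gives 8>7; P2→P gives 6>0]
(C,R,Z): not NE [P1→B gives 7>1; P3→Y gives 9>5]
(D,P,X): not NE [P1→A gives 9>3]
(D,P,Y): not NE [P1→A gives 8>0; P3→X gives 7>1]
(D,P,Z): not NE [P1→B gives 7>2; P2→Q gives 4>1; P3→X gives 7>4]
(D,Q,X): not NE [P1→B gives 10>4; P2→P gives 8>7]
(D,Q,Y): not NE [P2→P gives 7>5; P3→X gives 5>4]
(D,Q,Z): not NE [P1→B gives 9>8; P3→X gives 5>1]
(D,R,X): not NE [P1→B gives 9>6; P2→P gives 8>0; P3→Z gives 6>4]
(D,R,Y): not NE [P1→A gives 8>5; P2→P gives 7>4; P3→Z gives 6>0]
(D,R,Z): not NE [P1→B gives 7>3; P2→Q gives 4>0]

PSNE = {(B,Q,Z), (B,R,Z)}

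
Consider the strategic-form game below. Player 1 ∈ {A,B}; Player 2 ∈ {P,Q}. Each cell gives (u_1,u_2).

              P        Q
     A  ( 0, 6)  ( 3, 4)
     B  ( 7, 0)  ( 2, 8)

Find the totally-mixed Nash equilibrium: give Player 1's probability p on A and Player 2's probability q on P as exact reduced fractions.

p=4/5, q=1/8

P1 indiff ⇒ q·0+(1-q)·3 = q·7+(1-q)·2 ⇒ q(-7) = (1-q)(-1) ⇒ q = 1/8
P2 indiff ⇒ p·6+(1-p)·0 = p·4+(1-p)·8 ⇒ p(2) = (1-p)(8) ⇒ p = 4/5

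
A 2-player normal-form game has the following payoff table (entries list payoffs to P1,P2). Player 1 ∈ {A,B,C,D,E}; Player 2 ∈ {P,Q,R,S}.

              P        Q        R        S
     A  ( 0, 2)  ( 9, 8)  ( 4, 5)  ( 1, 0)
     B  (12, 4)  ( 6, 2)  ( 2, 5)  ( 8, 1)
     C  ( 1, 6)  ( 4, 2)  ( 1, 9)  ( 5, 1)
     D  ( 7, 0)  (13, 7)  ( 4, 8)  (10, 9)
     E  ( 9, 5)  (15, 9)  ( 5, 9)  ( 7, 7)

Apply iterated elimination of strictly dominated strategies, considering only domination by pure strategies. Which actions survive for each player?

P1 drop A (E beats it: P:9>0 Q:15>9 R:5>4 S:7>1)
P1 drop C (B beats it: P:12>1 Q:6>4 R:2>1 S:8>5)
P2 drop P (R beats it: B:5>4 D:8>0 E:9>5)
P1 drop B (D beats it: Q:13>6 R:4>2 S:10>8)
P1→{D,E} P2→{Q,R,S}

IESDS → P1:{D,E} P2:{Q,R,S}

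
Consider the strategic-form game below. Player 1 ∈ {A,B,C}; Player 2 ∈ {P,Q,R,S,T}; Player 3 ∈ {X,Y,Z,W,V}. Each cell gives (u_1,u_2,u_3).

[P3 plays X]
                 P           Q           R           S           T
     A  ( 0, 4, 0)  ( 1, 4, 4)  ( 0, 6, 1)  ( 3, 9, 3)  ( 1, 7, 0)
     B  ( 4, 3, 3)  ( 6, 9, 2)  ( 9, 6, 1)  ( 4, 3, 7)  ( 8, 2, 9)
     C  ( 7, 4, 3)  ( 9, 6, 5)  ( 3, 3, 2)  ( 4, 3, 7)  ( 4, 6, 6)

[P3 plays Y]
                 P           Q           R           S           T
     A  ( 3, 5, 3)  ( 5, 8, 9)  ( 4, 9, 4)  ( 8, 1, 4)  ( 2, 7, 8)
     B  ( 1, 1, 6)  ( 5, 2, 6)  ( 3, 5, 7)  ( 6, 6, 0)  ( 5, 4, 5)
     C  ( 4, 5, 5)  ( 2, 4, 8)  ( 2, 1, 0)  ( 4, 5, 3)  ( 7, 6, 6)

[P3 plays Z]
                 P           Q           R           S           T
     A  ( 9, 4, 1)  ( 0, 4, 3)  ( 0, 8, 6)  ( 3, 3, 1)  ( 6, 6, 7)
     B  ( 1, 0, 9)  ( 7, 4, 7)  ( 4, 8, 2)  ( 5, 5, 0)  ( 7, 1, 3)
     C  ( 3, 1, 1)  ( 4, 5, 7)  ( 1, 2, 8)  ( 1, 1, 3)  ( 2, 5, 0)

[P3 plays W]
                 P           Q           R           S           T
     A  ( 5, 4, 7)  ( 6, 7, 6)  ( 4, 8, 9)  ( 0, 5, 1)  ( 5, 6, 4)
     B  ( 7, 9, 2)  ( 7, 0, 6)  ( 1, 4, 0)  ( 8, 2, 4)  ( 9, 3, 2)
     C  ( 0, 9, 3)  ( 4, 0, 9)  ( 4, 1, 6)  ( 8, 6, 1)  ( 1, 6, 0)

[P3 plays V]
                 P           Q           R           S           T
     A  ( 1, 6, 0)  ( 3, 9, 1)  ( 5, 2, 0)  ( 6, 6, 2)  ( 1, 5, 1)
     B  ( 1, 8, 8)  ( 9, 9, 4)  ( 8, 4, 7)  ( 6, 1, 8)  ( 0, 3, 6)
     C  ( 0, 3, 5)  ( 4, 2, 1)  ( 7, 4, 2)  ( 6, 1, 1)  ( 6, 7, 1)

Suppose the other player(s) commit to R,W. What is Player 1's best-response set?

u_1(A vs R,W) = 4
u_1(B vs R,W) = 1
u_1(C vs R,W) = 4
max payoff 4 at {A,C}

P1 best: {A,C}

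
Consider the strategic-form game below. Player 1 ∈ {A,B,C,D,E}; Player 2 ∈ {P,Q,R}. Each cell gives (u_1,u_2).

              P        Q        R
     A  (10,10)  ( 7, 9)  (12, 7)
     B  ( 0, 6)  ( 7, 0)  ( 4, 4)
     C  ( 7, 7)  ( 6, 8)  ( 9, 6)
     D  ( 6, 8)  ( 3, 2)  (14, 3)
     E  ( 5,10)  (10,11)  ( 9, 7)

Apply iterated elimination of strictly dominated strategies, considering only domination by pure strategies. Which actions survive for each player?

IESDS → P1:{A,E} P2:{P,Q}

P1 drop B (E beats it: P:5>0 Q:10>7 R:9>4)
P1 drop C (A beats it: P:10>7 Q:7>6 R:12>9)
P2 drop R (P beats it: A:10>7 D:8>3 E:10>7)
P1 drop D (A beats it: P:10>6 Q:7>3)
P1→{A,E} P2→{P,Q}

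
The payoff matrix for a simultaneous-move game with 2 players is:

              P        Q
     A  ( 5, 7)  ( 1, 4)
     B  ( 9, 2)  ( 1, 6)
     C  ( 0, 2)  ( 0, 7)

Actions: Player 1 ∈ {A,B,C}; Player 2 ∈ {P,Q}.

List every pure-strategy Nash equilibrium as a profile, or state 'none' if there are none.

(A,P): not NE [P1→B gives 9>5]
(A,Q): not NE [P2→P gives 7>4]
(B,P): not NE [P2→Q gives 6>2]
(B,Q): NE
(C,P): not NE [P1→B gives 9>0; P2→Q gives 7>2]
(C,Q): not NE [P1→B gives 1>0]

Nash profiles: (B,Q)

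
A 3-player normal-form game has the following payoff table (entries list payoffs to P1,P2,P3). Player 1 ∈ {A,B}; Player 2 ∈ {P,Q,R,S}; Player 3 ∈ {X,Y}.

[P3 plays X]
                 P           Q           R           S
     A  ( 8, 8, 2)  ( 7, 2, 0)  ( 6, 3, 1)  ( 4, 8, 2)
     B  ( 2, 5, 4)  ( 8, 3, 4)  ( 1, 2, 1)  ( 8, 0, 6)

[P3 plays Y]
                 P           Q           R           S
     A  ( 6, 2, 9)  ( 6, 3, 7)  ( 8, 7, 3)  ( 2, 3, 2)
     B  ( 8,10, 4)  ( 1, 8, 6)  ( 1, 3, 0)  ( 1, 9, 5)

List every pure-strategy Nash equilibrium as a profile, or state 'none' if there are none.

Nash profiles: (A,R,Y), (B,P,Y)

(A,P,X): not NE [P3→Y gives 9>2]
(A,P,Y): not NE [P1→B gives 8>6; P2→R gives 7>2]
(A,Q,X): not NE [P1→B gives 8>7; P2→S gives 8>2; P3→Y gives 7>0]
(A,Q,Y): not NE [P2→R gives 7>3]
(A,R,X): not NE [P2→S gives 8>3; P3→Y gives 3>1]
(A,R,Y): NE
(A,S,X): not NE [P1→B gives 8>4]
(A,S,Y): not NE [P2→R gives 7>3]
(B,P,X): not NE [P1→A gives 8>2]
(B,P,Y): NE
(B,Q,X): not NE [P2→P gives 5>3; P3→Y gives 6>4]
(B,Q,Y): not NE [P1→A gives 6>1; P2→P gives 10>8]
(B,R,X): not NE [P1→A gives 6>1; P2→P gives 5>2]
(B,R,Y): not NE [P1→A gives 8>1; P2→P gives 10>3; P3→X gives 1>0]
(B,S,X): not NE [P2→P gives 5>0]
(B,S,Y): not NE [P1→A gives 2>1; P2→P gives 10>9; P3→X gives 6>5]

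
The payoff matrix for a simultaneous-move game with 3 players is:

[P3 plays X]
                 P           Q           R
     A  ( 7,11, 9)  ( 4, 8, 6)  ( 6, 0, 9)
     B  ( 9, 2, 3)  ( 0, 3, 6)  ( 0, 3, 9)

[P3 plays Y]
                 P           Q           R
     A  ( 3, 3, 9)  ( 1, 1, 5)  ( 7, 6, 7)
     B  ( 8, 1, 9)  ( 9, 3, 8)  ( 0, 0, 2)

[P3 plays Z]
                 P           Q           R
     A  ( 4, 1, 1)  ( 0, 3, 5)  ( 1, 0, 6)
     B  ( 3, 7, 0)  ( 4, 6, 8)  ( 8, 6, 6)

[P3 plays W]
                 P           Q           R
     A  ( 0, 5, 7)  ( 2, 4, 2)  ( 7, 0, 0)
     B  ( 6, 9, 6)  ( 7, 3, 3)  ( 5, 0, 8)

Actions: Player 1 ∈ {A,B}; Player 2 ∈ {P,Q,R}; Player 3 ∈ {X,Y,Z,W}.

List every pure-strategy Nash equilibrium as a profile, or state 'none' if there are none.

PSNE = {(B,Q,Y)}

(A,P,X): not NE [P1→B gives 9>7]
(A,P,Y): not NE [P1→B gives 8>3; P2→R gives 6>3]
(A,P,Z): not NE [P2→Q gives 3>1; P3→Y gives 9>1]
(A,P,W): not NE [P1→B gives 6>0; P3→Y gives 9>7]
(A,Q,X): not NE [P2→P gives 11>8]
(A,Q,Y): not NE [P1→B gives 9>1; P2→R gives 6>1; P3→X gives 6>5]
(A,Q,Z): not NE [P1→B gives 4>0; P3→X gives 6>5]
(A,Q,W): not NE [P1→B gives 7>2; P2→P gives 5>4; P3→X gives 6>2]
(A,R,X): not NE [P2→P gives 11>0]
(A,R,Y): not NE [P3→X gives 9>7]
(A,R,Z): not NE [P1→B gives 8>1; P2→Q gives 3>0; P3→X gives 9>6]
(A,R,W): not NE [P2→P gives 5>0; P3→X gives 9>0]
(B,P,X): not NE [P2→R gives 3>2; P3→Y gives 9>3]
(B,P,Y): not NE [P2→Q gives 3>1]
(B,P,Z): not NE [P1→A gives 4>3; P3→Y gives 9>0]
(B,P,W): not NE [P3→Y gives 9>6]
(B,Q,X): not NE [P1→A gives 4>0; P3→Z gives 8>6]
(B,Q,Y): NE
(B,Q,Z): not NE [P2→P gives 7>6]
(B,Q,W): not NE [P2→P gives 9>3; P3→Z gives 8>3]
(B,R,X): not NE [P1→A gives 6>0]
(B,R,Y): not NE [P1→A gives 7>0; P2→Q gives 3>0; P3→X gives 9>2]
(B,R,Z): not NE [P2→P gives 7>6; P3→X gives 9>6]
(B,R,W): not NE [P1→A gives 7>5; P2→P gives 9>0; P3→X gives 9>8]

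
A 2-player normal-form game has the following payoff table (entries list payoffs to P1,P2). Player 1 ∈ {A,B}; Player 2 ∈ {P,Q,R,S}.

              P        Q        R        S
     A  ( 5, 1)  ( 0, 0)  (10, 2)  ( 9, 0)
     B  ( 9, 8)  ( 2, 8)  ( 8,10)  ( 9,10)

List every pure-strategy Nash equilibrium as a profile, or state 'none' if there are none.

NE set: (A,R), (B,S)

(A,P): not NE [P1→B gives 9>5; P2→R gives 2>1]
(A,Q): not NE [P1→B gives 2>0; P2→R gives 2>0]
(A,R): NE
(A,S): not NE [P2→R gives 2>0]
(B,P): not NE [P2→S gives 10>8]
(B,Q): not NE [P2→S gives 10>8]
(B,R): not NE [P1→A gives 10>8]
(B,S): NE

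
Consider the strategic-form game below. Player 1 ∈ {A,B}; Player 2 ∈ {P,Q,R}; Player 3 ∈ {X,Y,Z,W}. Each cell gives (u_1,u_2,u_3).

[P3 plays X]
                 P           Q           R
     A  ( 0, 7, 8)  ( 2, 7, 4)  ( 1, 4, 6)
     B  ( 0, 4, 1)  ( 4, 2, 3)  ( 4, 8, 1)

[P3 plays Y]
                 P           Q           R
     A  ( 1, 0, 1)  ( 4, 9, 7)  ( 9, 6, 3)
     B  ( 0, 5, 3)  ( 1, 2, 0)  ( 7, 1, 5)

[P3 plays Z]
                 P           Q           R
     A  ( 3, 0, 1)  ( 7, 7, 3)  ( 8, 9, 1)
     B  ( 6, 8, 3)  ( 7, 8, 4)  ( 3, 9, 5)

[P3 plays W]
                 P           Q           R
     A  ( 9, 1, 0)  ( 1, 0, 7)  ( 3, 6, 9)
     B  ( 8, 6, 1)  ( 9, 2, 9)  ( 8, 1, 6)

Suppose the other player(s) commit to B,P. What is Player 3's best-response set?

u_3(X vs B,P) = 1
u_3(Y vs B,P) = 3
u_3(Z vs B,P) = 3
u_3(W vs B,P) = 1
max payoff 3 at {Y,Z}

P3 best: {Y,Z}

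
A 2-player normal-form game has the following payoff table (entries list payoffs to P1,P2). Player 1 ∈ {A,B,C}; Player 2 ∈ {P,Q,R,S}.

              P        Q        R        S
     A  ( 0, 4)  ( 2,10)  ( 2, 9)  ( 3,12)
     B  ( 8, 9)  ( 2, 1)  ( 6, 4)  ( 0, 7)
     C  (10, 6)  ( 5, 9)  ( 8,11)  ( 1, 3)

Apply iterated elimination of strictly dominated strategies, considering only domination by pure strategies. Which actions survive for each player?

P1 drop B (C beats it: P:10>8 Q:5>2 R:8>6 S:1>0)
P2 drop P (Q beats it: A:10>4 C:9>6)
P1→{A,C} P2→{Q,R,S}

Survivors P1:{A,C} P2:{Q,R,S}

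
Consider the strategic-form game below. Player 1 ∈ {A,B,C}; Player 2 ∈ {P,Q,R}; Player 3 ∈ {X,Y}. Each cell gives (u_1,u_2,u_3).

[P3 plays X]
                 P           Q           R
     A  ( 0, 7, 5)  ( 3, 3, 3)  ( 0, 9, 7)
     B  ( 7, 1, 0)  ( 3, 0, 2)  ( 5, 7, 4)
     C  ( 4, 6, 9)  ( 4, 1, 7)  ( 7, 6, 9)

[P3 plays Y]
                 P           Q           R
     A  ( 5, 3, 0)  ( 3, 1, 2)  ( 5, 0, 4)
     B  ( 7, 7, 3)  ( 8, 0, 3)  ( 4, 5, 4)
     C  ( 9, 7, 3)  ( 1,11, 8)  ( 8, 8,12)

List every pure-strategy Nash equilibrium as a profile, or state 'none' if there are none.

(A,P,X): not NE [P1→B gives 7>0; P2→R gives 9>7]
(A,P,Y): not NE [P1→C gives 9>5; P3→X gives 5>0]
(A,Q,X): not NE [P1→C gives 4>3; P2→R gives 9>3]
(A,Q,Y): not NE [P1→B gives 8>3; P2→P gives 3>1; P3→X gives 3>2]
(A,R,X): not NE [P1→C gives 7>0]
(A,R,Y): not NE [P1→C gives 8>5; P2→P gives 3>0; P3→X gives 7>4]
(B,P,X): not NE [P2→R gives 7>1; P3→Y gives 3>0]
(B,P,Y): not NE [P1→C gives 9>7]
(B,Q,X): not NE [P1→C gives 4>3; P2→R gives 7>0; P3→Y gives 3>2]
(B,Q,Y): not NE [P2→P gives 7>0]
(B,R,X): not NE [P1→C gives 7>5]
(B,R,Y): not NE [P1→C gives 8>4; P2→P gives 7>5]
(C,P,X): not NE [P1→B gives 7>4]
(C,P,Y): not NE [P2→Q gives 11>7; P3→X gives 9>3]
(C,Q,X): not NE [P2→R gives 6>1; P3→Y gives 8>7]
(C,Q,Y): not NE [P1→B gives 8>1]
(C,R,X): not NE [P3→Y gives 12>9]
(C,R,Y): not NE [P2→Q gives 11>8]

Equilibria: none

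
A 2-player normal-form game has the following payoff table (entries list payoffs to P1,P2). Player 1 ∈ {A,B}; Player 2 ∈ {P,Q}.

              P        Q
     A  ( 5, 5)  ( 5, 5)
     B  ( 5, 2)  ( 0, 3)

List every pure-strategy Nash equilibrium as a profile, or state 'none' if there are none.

NE set: (A,P), (A,Q)

(A,P): NE
(A,Q): NE
(B,P): not NE [P2→Q gives 3>2]
(B,Q): not NE [P1→A gives 5>0]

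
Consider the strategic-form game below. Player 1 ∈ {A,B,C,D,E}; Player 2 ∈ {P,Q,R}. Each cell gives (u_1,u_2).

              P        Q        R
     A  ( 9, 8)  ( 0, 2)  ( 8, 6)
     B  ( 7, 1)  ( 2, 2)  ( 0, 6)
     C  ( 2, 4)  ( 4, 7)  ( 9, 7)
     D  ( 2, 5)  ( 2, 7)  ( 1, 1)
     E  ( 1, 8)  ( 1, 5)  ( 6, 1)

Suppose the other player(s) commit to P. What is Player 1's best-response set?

u_1(A vs P) = 9
u_1(B vs P) = 7
u_1(C vs P) = 2
u_1(D vs P) = 2
u_1(E vs P) = 1
max payoff 9 at {A}

BR_1 = {A}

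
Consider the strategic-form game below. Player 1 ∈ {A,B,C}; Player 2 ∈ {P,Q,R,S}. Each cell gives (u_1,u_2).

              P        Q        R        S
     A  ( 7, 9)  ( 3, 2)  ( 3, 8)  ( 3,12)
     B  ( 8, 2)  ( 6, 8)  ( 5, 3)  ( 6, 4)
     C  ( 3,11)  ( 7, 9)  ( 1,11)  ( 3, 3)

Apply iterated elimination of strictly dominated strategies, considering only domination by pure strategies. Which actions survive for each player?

P1 drop A (B beats it: P:8>7 Q:6>3 R:5>3 S:6>3)
P2 drop S (Q beats it: B:8>4 C:9>3)
P1→{B,C} P2→{P,Q,R}

IESDS → P1:{B,C} P2:{P,Q,R}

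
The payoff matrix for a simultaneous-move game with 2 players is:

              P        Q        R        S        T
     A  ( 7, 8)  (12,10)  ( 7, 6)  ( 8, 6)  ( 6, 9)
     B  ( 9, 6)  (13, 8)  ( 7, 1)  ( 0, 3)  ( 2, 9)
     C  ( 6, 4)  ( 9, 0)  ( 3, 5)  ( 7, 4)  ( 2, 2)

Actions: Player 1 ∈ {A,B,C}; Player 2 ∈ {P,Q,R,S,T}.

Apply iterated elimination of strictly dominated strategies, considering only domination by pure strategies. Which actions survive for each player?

Remaining: P1:{A,B} P2:{Q,T}

P1 drop C (A beats it: P:7>6 Q:12>9 R:7>3 S:8>7 T:6>2)
P2 drop P (Q beats it: A:10>8 B:8>6)
P2 drop R (Q beats it: A:10>6 B:8>1)
P2 drop S (Q beats it: A:10>6 B:8>3)
P1→{A,B} P2→{Q,T}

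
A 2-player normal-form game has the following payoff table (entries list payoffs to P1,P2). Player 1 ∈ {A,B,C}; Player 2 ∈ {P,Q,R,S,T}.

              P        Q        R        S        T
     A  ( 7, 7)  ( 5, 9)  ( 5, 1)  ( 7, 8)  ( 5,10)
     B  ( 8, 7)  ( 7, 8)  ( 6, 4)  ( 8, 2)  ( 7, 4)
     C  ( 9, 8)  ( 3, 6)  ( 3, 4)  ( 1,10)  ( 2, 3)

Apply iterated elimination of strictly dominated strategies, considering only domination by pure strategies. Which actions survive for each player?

Remaining: P1:{B,C} P2:{P,Q,S}

P1 drop A (B beats it: P:8>7 Q:7>5 R:6>5 S:8>7 T:7>5)
P2 drop R (P beats it: B:7>4 C:8>4)
P2 drop T (P beats it: B:7>4 C:8>3)
P1→{B,C} P2→{P,Q,S}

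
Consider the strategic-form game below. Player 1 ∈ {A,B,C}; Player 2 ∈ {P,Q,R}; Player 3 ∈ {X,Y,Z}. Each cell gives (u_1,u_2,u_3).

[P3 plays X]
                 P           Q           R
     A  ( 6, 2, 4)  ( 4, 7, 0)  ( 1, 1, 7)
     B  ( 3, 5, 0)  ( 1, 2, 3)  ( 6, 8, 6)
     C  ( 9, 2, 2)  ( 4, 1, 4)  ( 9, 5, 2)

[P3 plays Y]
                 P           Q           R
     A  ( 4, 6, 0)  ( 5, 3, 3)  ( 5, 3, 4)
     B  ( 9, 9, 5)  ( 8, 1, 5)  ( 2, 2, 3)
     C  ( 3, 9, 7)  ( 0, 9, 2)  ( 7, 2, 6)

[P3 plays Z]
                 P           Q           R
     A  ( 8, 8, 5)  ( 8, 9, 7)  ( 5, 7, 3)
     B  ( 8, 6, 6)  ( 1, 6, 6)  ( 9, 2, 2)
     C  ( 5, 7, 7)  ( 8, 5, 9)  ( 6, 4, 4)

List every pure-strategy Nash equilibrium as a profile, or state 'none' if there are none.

(A,P,X): not NE [P1→C gives 9>6; P2→Q gives 7>2; P3→Z gives 5>4]
(A,P,Y): not NE [P1→B gives 9>4; P3→Z gives 5>0]
(A,P,Z): not NE [P2→Q gives 9>8]
(A,Q,X): not NE [P3→Z gives 7>0]
(A,Q,Y): not NE [P1→B gives 8>5; P2→P gives 6>3; P3→Z gives 7>3]
(A,Q,Z): NE
(A,R,X): not NE [P1→C gives 9>1; P2→Q gives 7>1]
(A,R,Y): not NE [P1→C gives 7>5; P2→P gives 6>3; P3→X gives 7>4]
(A,R,Z): not NE [P1→B gives 9>5; P2→Q gives 9>7; P3→X gives 7>3]
(B,P,X): not NE [P1→C gives 9>3; P2→R gives 8>5; P3→Z gives 6>0]
(B,P,Y): not NE [P3→Z gives 6>5]
(B,P,Z): NE
(B,Q,X): not NE [P1→C gives 4>1; P2→R gives 8>2; P3→Z gives 6>3]
(B,Q,Y): not NE [P2→P gives 9>1; P3→Z gives 6>5]
(B,Q,Z): not NE [P1→C gives 8>1]
(B,R,X): not NE [P1→C gives 9>6]
(B,R,Y): not NE [P1→C gives 7>2; P2→P gives 9>2; P3→X gives 6>3]
(B,R,Z): not NE [P2→Q gives 6>2; P3→X gives 6>2]
(C,P,X): not NE [P2→R gives 5>2; P3→Z gives 7>2]
(C,P,Y): not NE [P1→B gives 9>3]
(C,P,Z): not NE [P1→B gives 8>5]
(C,Q,X): not NE [P2→R gives 5>1; P3→Z gives 9>4]
(C,Q,Y): not NE [P1→B gives 8>0; P3→Z gives 9>2]
(C,Q,Z): not NE [P2→P gives 7>5]
(C,R,X): not NE [P3→Y gives 6>2]
(C,R,Y): not NE [P2→Q gives 9>2]
(C,R,Z): not NE [P1→B gives 9>6; P2→P gives 7>4; P3→Y gives 6>4]

PSNE = {(A,Q,Z), (B,P,Z)}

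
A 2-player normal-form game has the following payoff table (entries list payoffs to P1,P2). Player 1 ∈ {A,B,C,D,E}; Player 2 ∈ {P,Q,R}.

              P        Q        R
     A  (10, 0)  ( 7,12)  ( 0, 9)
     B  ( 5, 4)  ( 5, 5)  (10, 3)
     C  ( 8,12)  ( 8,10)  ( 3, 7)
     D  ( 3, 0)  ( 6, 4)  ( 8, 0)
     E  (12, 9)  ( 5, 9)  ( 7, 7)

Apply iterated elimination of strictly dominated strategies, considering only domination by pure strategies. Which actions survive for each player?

P2 drop R (Q beats it: A:12>9 B:5>3 C:10>7 D:4>0 E:9>7)
P1 drop B (A beats it: P:10>5 Q:7>5)
P1 drop D (A beats it: P:10>3 Q:7>6)
P1→{A,C,E} P2→{P,Q}

Survivors P1:{A,C,E} P2:{P,Q}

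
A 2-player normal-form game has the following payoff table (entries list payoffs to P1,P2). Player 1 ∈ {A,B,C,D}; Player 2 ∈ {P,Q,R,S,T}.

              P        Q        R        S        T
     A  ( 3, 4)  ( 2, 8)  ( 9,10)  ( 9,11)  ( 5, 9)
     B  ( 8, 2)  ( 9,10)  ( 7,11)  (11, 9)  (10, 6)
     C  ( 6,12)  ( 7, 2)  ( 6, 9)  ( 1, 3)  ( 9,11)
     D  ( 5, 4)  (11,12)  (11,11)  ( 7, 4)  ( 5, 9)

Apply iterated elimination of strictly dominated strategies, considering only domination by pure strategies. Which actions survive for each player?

IESDS → P1:{A,B,D} P2:{Q,R,S}

P1 drop C (B beats it: P:8>6 Q:9>7 R:7>6 S:11>1 T:10>9)
P2 drop P (Q beats it: A:8>4 B:10>2 D:12>4)
P2 drop T (R beats it: A:10>9 B:11>6 D:11>9)
P1→{A,B,D} P2→{Q,R,S}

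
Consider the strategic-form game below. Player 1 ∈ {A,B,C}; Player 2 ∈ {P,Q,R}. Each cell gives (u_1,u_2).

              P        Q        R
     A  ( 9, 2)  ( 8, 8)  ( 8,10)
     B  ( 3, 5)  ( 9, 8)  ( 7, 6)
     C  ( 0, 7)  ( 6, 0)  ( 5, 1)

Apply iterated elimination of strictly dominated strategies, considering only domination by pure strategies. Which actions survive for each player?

P1 drop C (A beats it: P:9>0 Q:8>6 R:8>5)
P2 drop P (Q beats it: A:8>2 B:8>5)
P1→{A,B} P2→{Q,R}

IESDS → P1:{A,B} P2:{Q,R}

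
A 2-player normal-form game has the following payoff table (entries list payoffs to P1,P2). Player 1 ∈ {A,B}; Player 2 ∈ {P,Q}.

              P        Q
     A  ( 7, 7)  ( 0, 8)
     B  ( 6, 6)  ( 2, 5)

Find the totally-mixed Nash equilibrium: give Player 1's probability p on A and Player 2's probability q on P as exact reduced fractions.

(p,q) = (1/2, 2/3)

P1 indiff ⇒ q·7+(1-q)·0 = q·6+(1-q)·2 ⇒ q(1) = (1-q)(2) ⇒ q = 2/3
P2 indiff ⇒ p·7+(1-p)·6 = p·8+(1-p)·5 ⇒ p(-1) = (1-p)(-1) ⇒ p = 1/2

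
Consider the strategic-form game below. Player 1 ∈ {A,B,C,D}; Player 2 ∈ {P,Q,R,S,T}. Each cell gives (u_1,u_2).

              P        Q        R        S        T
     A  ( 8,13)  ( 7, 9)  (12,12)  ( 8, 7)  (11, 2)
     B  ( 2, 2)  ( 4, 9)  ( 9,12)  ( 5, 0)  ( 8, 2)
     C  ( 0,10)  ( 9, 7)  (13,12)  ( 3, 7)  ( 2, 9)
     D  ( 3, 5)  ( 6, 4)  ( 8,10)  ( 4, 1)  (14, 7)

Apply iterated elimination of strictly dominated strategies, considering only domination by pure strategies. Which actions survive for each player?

Survivors P1:{A,C} P2:{P,R}

P1 drop B (A beats it: P:8>2 Q:7>4 R:12>9 S:8>5 T:11>8)
P2 drop Q (P beats it: A:13>9 C:10>7 D:5>4)
P2 drop S (P beats it: A:13>7 C:10>7 D:5>1)
P2 drop T (R beats it: A:12>2 C:12>9 D:10>7)
P1 drop D (A beats it: P:8>3 R:12>8)
P1→{A,C} P2→{P,R}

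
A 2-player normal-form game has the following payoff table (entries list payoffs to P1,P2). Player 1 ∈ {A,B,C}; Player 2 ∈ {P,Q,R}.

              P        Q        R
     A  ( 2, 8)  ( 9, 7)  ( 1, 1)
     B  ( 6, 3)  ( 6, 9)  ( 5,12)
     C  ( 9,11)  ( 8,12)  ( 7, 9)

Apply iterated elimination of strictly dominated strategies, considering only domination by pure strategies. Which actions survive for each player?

P1 drop B (C beats it: P:9>6 Q:8>6 R:7>5)
P2 drop R (P beats it: A:8>1 C:11>9)
P1→{A,C} P2→{P,Q}

Survivors P1:{A,C} P2:{P,Q}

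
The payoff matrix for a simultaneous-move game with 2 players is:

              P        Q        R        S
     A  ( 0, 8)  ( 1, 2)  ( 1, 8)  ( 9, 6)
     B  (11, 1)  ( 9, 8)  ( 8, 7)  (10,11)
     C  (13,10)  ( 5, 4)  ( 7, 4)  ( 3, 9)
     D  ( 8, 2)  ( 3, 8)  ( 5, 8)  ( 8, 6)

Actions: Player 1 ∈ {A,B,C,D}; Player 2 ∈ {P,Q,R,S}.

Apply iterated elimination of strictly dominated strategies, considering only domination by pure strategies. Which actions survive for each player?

P1 drop A (B beats it: P:11>0 Q:9>1 R:8>1 S:10>9)
P1 drop D (B beats it: P:11>8 Q:9>3 R:8>5 S:10>8)
P2 drop Q (S beats it: B:11>8 C:9>4)
P2 drop R (S beats it: B:11>7 C:9>4)
P1→{B,C} P2→{P,S}

IESDS → P1:{B,C} P2:{P,S}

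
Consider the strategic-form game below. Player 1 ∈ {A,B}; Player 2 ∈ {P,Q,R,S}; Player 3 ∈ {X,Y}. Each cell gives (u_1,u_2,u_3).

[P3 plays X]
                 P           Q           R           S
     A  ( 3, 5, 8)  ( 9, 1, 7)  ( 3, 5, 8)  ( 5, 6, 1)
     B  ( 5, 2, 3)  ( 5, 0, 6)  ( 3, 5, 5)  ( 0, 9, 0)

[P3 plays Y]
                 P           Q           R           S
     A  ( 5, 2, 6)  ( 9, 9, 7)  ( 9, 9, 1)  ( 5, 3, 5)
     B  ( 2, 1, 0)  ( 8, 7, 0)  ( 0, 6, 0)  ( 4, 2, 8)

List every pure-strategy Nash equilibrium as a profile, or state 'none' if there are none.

PSNE = {(A,Q,Y)}

(A,P,X): not NE [P1→B gives 5>3; P2→S gives 6>5]
(A,P,Y): not NE [P2→R gives 9>2; P3→X gives 8>6]
(A,Q,X): not NE [P2→S gives 6>1]
(A,Q,Y): NE
(A,R,X): not NE [P2→S gives 6>5]
(A,R,Y): not NE [P3→X gives 8>1]
(A,S,X): not NE [P3→Y gives 5>1]
(A,S,Y): not NE [P2→R gives 9>3]
(B,P,X): not NE [P2→S gives 9>2]
(B,P,Y): not NE [P1→A gives 5>2; P2→Q gives 7>1; P3→X gives 3>0]
(B,Q,X): not NE [P1→A gives 9>5; P2→S gives 9>0]
(B,Q,Y): not NE [P1→A gives 9>8; P3→X gives 6>0]
(B,R,X): not NE [P2→S gives 9>5]
(B,R,Y): not NE [P1→A gives 9>0; P2→Q gives 7>6; P3→X gives 5>0]
(B,S,X): not NE [P1→A gives 5>0; P3→Y gives 8>0]
(B,S,Y): not NE [P1→A gives 5>4; P2→Q gives 7>2]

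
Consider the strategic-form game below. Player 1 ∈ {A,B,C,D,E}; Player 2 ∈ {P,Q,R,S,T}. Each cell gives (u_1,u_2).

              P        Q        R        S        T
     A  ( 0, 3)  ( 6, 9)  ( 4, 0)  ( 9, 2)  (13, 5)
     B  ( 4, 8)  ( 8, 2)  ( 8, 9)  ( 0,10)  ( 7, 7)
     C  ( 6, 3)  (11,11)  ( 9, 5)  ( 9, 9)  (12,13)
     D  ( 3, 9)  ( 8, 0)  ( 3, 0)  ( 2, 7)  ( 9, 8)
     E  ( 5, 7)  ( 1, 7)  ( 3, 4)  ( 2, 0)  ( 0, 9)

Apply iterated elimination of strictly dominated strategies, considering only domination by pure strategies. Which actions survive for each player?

Survivors P1:{A,C} P2:{Q,T}

P1 drop B (C beats it: P:6>4 Q:11>8 R:9>8 S:9>0 T:12>7)
P1 drop D (C beats it: P:6>3 Q:11>8 R:9>3 S:9>2 T:12>9)
P1 drop E (C beats it: P:6>5 Q:11>1 R:9>3 S:9>2 T:12>0)
P2 drop P (Q beats it: A:9>3 C:11>3)
P2 drop R (Q beats it: A:9>0 C:11>5)
P2 drop S (Q beats it: A:9>2 C:11>9)
P1→{A,C} P2→{Q,T}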